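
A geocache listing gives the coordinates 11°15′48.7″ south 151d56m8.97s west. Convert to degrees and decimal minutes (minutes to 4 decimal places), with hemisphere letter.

11° 15.8117′ S, 151° 56.1495′ W

Lat: seconds/60 = 0.81167; minutes = 15 + 0.81167 = 15.811667
Longitude: 56 + 8.97/60 = 56.149500′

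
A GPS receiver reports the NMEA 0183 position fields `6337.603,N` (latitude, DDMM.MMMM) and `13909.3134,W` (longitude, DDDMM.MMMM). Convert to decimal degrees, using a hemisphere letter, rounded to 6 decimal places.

63.626717° N, 139.155223° W

Lat: split at 2 digits → 63° and 37.603′; 63 + 37.603/60 = 63.6267167
Longitude: degrees = first 3 digits = 139, minutes = 9.3134; 139 + 9.3134/60 = 139.1552233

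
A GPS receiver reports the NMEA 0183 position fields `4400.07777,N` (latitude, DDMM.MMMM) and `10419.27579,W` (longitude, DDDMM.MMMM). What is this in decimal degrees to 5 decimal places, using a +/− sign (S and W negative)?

Lat: split at 2 digits → 44° and 0.07777′; 44 + 0.07777/60 = 44.001296
N ⇒ keep positive
Lon: split at 3 digits → 104° and 19.27579′; 104 + 19.27579/60 = 104.321263
W ⇒ negate

44.00130, -104.32126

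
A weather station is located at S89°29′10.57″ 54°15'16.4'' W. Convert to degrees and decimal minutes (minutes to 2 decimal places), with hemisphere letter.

φ: seconds/60 = 0.17617; minutes = 29 + 0.17617 = 29.1762
Longitude: seconds/60 = 0.27333; minutes = 15 + 0.27333 = 15.2733

89° 29.18′ S, 54° 15.27′ W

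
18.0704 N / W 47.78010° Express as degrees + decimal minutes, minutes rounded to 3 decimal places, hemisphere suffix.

Lat: fractional part 0.070400 → 4.22400 minutes
Lon: 47° + 0.780100 × 60 = 47° 46.80600′

18° 4.224′ N, 47° 46.806′ W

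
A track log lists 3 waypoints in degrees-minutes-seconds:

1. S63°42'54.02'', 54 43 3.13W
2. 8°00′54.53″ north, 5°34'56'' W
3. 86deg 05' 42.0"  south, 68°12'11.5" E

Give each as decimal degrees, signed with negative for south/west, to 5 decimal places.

1. -63.71501, -54.71754
2. 8.01515, -5.58222
3. -86.09500, 68.20319

Point 1:
  Lat: 63° + 42/60 + 54.02/3600 = 63 + 0.700000 + 0.015006 = 63.715006
  S ⇒ negate
  λ: 54 + 43/60 + 3.13/3600 = 54.717536
  W ⇒ negate
Point 2:
  Latitude: 8 + 0/60 + 54.53/3600 = 8.015147
  N → positive
  Longitude: 5 + 34/60 + 56/3600 = 5.582222
  W → negative
Point 3:
  φ: 86° + 5/60 + 42/3600 = 86 + 0.083333 + 0.011667 = 86.095000
  hemisphere S, so the sign is −
  λ: 68° + 12/60 + 11.5/3600 = 68 + 0.200000 + 0.003194 = 68.203194
  E ⇒ keep positive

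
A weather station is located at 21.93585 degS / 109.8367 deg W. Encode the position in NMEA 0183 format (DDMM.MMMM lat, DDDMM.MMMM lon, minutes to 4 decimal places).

2156.1510,S / 10950.2020,W

Lat: 21° + 0.935850 × 60 = 21° 56.151000′
Longitude: minutes = (109.836700 − 109) × 60 = 50.202000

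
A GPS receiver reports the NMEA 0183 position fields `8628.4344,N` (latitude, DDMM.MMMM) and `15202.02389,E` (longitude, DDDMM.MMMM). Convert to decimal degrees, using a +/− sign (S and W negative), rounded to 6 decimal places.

φ: degrees = first 2 digits = 86, minutes = 28.4344; 86 + 28.4344/60 = 86.4739067
N ⇒ keep positive
Longitude: degrees = first 3 digits = 152, minutes = 2.02389; 152 + 2.02389/60 = 152.0337315
E ⇒ keep positive

86.473907, 152.033732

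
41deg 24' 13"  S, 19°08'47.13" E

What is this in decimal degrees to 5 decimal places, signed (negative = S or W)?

-41.40361, 19.14643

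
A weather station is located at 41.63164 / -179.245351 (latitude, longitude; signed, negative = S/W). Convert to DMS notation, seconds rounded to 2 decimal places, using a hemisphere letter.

φ: whole degrees 41; 37.89840′ → 37′ and 53.9040″
Longitude is negative → W; |value| = 179.245351
Longitude: 0.245351° → 14.72106′; 0.72106 × 60 = 43.2636″

41°37′53.90″ N, 179°14′43.26″ W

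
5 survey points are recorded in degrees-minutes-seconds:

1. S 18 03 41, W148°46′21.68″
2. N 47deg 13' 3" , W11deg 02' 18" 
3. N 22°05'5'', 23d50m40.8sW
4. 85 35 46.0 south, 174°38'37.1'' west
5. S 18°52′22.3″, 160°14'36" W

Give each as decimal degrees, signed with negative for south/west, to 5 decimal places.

1. -18.06139, -148.77269
2. 47.21750, -11.03833
3. 22.08472, -23.84467
4. -85.59611, -174.64364
5. -18.87286, -160.24333

Point 1:
  Latitude: 18 + 3/60 + 41/3600 = 18.061389
  S ⇒ negate
  λ: 46′ + 21.68″ = 46.36133′; 148 + 46.36133/60 = 148.772689
  hemisphere W, so the sign is −
Point 2:
  Latitude: 47° + 13/60 + 3/3600 = 47 + 0.216667 + 0.000833 = 47.217500
  N → positive
  Longitude: 11 + 2/60 + 18/3600 = 11.038333
  hemisphere W, so the sign is −
Point 3:
  Latitude: 22 + 5/60 + 5/3600 = 22.084722
  N ⇒ keep positive
  λ: 23 + 50/60 + 40.8/3600 = 23.844667
  W → negative
Point 4:
  Latitude: 35′ + 46″ = 35.76667′; 85 + 35.76667/60 = 85.596111
  S ⇒ negate
  Lon: 174° + 38/60 + 37.1/3600 = 174 + 0.633333 + 0.010306 = 174.643639
  W → negative
Point 5:
  Latitude: 18 + 52/60 + 22.3/3600 = 18.872861
  S → negative
  λ: 14′ + 36″ = 14.60000′; 160 + 14.60000/60 = 160.243333
  W → negative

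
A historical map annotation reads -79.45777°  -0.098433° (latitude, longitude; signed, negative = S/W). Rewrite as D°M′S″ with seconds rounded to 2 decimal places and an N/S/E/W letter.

79°27′27.97″ S, 0°05′54.36″ W

Latitude is negative → S; |value| = 79.457770
Latitude: 0.457770° → 27.46620′; 0.46620 × 60 = 27.9720″
Longitude is negative → W; |value| = 0.098433
Lon: 0.098433 × 60 = 5.90598′ → 5′, remainder × 60 = 54.3588″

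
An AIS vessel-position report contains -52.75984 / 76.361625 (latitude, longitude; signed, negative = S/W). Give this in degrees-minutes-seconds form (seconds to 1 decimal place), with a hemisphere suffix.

52°45′35.4″ S, 76°21′41.9″ E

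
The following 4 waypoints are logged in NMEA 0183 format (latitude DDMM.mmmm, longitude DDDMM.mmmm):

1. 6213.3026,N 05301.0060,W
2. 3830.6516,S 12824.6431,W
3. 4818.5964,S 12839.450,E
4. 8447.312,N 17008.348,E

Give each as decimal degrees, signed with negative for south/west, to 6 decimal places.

Point 1:
  φ: split at 2 digits → 62° and 13.3026′; 62 + 13.3026/60 = 62.2217100
  N ⇒ keep positive
  Longitude: degrees = first 3 digits = 53, minutes = 1.006; 53 + 1.006/60 = 53.0167667
  hemisphere W, so the sign is −
Point 2:
  Lat: split at 2 digits → 38° and 30.6516′; 38 + 30.6516/60 = 38.5108600
  hemisphere S, so the sign is −
  Lon: split at 3 digits → 128° and 24.6431′; 128 + 24.6431/60 = 128.4107183
  W ⇒ negate
Point 3:
  Latitude: split at 2 digits → 48° and 18.5964′; 48 + 18.5964/60 = 48.3099400
  hemisphere S, so the sign is −
  λ: split at 3 digits → 128° and 39.45′; 128 + 39.45/60 = 128.6575000
  E → positive
Point 4:
  φ: degrees = first 2 digits = 84, minutes = 47.312; 84 + 47.312/60 = 84.7885333
  N ⇒ keep positive
  λ: degrees = first 3 digits = 170, minutes = 8.348; 170 + 8.348/60 = 170.1391333
  E ⇒ keep positive

1. 62.221710, -53.016767
2. -38.510860, -128.410718
3. -48.309940, 128.657500
4. 84.788533, 170.139133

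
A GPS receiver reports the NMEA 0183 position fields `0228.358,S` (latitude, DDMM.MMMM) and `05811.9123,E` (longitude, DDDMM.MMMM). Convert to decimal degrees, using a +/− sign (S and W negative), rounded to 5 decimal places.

Latitude: split at 2 digits → 02° and 28.358′; 2 + 28.358/60 = 2.472633
S ⇒ negate
λ: degrees = first 3 digits = 58, minutes = 11.9123; 58 + 11.9123/60 = 58.198538
E → positive

-2.47263, 58.19854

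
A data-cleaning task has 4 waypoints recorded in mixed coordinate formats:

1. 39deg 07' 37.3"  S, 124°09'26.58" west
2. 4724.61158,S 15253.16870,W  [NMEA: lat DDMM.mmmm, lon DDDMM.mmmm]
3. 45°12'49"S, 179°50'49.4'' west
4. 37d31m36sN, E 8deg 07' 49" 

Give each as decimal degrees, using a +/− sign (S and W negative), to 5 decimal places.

Point 1:
  Lat: 39° + 7/60 + 37.3/3600 = 39 + 0.116667 + 0.010361 = 39.127028
  S ⇒ negate
  Longitude: 9′ + 26.58″ = 9.44300′; 124 + 9.44300/60 = 124.157383
  W ⇒ negate
Point 2:
  Lat: split at 2 digits → 47° and 24.61158′; 47 + 24.61158/60 = 47.410193
  hemisphere S, so the sign is −
  Lon: degrees = first 3 digits = 152, minutes = 53.1687; 152 + 53.1687/60 = 152.886145
  W ⇒ negate
Point 3:
  Lat: 45 + 12/60 + 49/3600 = 45.213611
  hemisphere S, so the sign is −
  Longitude: 179° + 50/60 + 49.4/3600 = 179 + 0.833333 + 0.013722 = 179.847056
  hemisphere W, so the sign is −
Point 4:
  Lat: 37° + 31/60 + 36/3600 = 37 + 0.516667 + 0.010000 = 37.526667
  N ⇒ keep positive
  Longitude: 8 + 7/60 + 49/3600 = 8.130278
  E → positive

1. -39.12703, -124.15738
2. -47.41019, -152.88615
3. -45.21361, -179.84706
4. 37.52667, 8.13028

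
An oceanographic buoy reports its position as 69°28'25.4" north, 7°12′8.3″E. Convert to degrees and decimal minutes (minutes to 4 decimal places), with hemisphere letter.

69° 28.4233′ N, 7° 12.1383′ E

Lat: 28 + 25.4/60 = 28.423333′
λ: seconds/60 = 0.13833; minutes = 12 + 0.13833 = 12.138333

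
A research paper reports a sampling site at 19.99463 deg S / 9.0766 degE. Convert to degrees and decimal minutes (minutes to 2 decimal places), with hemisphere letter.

φ: 19° + 0.994630 × 60 = 19° 59.6778′
Longitude: fractional part 0.076600 → 4.5960 minutes

19° 59.68′ S, 9° 4.60′ E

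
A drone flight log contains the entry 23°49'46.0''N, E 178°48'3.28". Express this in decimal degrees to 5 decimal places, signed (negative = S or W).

23.82944, 178.80091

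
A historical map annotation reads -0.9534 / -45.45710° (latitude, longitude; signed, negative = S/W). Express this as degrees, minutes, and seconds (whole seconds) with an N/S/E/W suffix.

Latitude is negative → S; |value| = 0.953400
Lat: 0.953400 × 60 = 57.20400′ → 57′, remainder × 60 = 12.24″
Longitude is negative → W; |value| = 45.457100
λ: 0.457100° → 27.42600′; 0.42600 × 60 = 25.56″

0°57′12″ S, 45°27′26″ W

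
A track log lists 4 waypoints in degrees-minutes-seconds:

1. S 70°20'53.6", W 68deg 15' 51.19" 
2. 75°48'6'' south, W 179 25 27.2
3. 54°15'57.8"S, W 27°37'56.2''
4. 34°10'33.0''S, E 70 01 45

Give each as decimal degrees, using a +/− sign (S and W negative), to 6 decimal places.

Point 1:
  Lat: 20′ + 53.6″ = 20.89333′; 70 + 20.89333/60 = 70.3482222
  S ⇒ negate
  Lon: 68° + 15/60 + 51.19/3600 = 68 + 0.250000 + 0.014219 = 68.2642194
  W → negative
Point 2:
  φ: 75° + 48/60 + 6/3600 = 75 + 0.800000 + 0.001667 = 75.8016667
  S ⇒ negate
  λ: 179 + 25/60 + 27.2/3600 = 179.4242222
  W → negative
Point 3:
  φ: 54° + 15/60 + 57.8/3600 = 54 + 0.250000 + 0.016056 = 54.2660556
  S ⇒ negate
  Longitude: 37′ + 56.2″ = 37.93667′; 27 + 37.93667/60 = 27.6322778
  W ⇒ negate
Point 4:
  Latitude: 34° + 10/60 + 33/3600 = 34 + 0.166667 + 0.009167 = 34.1758333
  S → negative
  Lon: 70° + 1/60 + 45/3600 = 70 + 0.016667 + 0.012500 = 70.0291667
  E ⇒ keep positive

1. -70.348222, -68.264219
2. -75.801667, -179.424222
3. -54.266056, -27.632278
4. -34.175833, 70.029167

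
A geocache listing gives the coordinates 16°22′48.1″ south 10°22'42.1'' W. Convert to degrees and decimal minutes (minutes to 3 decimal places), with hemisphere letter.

16° 22.802′ S, 10° 22.702′ W

Lat: 22 + 48.1/60 = 22.80167′
Longitude: 22 + 42.1/60 = 22.70167′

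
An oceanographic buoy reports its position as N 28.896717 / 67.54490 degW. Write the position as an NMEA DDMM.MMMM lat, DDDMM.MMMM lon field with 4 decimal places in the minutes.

2853.8030,N / 06732.6940,W

Latitude: fractional part 0.896717 → 53.803020 minutes
Lon: minutes = (67.544900 − 67) × 60 = 32.694000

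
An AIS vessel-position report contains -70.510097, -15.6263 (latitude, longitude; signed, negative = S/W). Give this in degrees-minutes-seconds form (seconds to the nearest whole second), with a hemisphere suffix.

Latitude is negative → S; |value| = 70.510097
Latitude: 0.510097° → 30.60582′; 0.60582 × 60 = 36.35″
Longitude is negative → W; |value| = 15.626300
Lon: whole degrees 15; 37.57800′ → 37′ and 34.68″

70°30′36″ S, 15°37′35″ W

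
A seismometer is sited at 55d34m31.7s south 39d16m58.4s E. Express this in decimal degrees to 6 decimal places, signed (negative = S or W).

-55.575472, 39.282889

Lat: 34′ + 31.7″ = 34.52833′; 55 + 34.52833/60 = 55.5754722
S → negative
λ: 39 + 16/60 + 58.4/3600 = 39.2828889
E ⇒ keep positive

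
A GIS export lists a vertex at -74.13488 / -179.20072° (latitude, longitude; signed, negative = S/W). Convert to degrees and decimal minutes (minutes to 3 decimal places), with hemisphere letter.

Latitude is negative → S; |value| = 74.134880
φ: 74° + 0.134880 × 60 = 74° 8.09280′
Longitude is negative → W; |value| = 179.200720
Lon: fractional part 0.200720 → 12.04320 minutes

74° 8.093′ S, 179° 12.043′ W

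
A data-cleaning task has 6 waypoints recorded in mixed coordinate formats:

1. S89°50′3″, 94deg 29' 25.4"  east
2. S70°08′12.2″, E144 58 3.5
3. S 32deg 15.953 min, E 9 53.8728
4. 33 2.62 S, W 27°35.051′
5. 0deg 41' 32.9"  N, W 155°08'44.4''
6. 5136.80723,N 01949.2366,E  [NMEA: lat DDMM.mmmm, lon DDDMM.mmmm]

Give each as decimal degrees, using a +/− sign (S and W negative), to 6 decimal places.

1. -89.834167, 94.490389
2. -70.136722, 144.967639
3. -32.265883, 9.897880
4. -33.043667, -27.584183
5. 0.692472, -155.145667
6. 51.613454, 19.820610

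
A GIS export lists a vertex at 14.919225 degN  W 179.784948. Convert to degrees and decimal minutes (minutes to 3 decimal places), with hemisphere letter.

14° 55.154′ N, 179° 47.097′ W

Lat: fractional part 0.919225 → 55.15350 minutes
λ: minutes = (179.784948 − 179) × 60 = 47.09688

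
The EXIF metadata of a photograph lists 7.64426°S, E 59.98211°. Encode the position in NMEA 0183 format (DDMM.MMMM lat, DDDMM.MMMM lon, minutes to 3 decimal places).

0738.656,S / 05958.927,E

Lat: 7° + 0.644260 × 60 = 7° 38.65560′
Longitude: fractional part 0.982110 → 58.92660 minutes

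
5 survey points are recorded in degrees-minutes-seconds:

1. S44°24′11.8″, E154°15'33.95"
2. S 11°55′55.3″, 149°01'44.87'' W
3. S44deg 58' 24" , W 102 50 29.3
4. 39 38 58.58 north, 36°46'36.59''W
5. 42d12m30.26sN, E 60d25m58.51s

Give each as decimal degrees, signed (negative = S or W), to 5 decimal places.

1. -44.40328, 154.25943
2. -11.93203, -149.02913
3. -44.97333, -102.84147
4. 39.64961, -36.77683
5. 42.20841, 60.43292

Point 1:
  Lat: 44 + 24/60 + 11.8/3600 = 44.403278
  S → negative
  Longitude: 154 + 15/60 + 33.95/3600 = 154.259431
  E ⇒ keep positive
Point 2:
  Lat: 11° + 55/60 + 55.3/3600 = 11 + 0.916667 + 0.015361 = 11.932028
  S → negative
  Longitude: 149° + 1/60 + 44.87/3600 = 149 + 0.016667 + 0.012464 = 149.029131
  hemisphere W, so the sign is −
Point 3:
  Latitude: 58′ + 24″ = 58.40000′; 44 + 58.40000/60 = 44.973333
  S ⇒ negate
  Lon: 102° + 50/60 + 29.3/3600 = 102 + 0.833333 + 0.008139 = 102.841472
  hemisphere W, so the sign is −
Point 4:
  φ: 38′ + 58.58″ = 38.97633′; 39 + 38.97633/60 = 39.649606
  N → positive
  λ: 36° + 46/60 + 36.59/3600 = 36 + 0.766667 + 0.010164 = 36.776831
  W ⇒ negate
Point 5:
  Lat: 42 + 12/60 + 30.26/3600 = 42.208406
  N ⇒ keep positive
  Lon: 25′ + 58.51″ = 25.97517′; 60 + 25.97517/60 = 60.432919
  E ⇒ keep positive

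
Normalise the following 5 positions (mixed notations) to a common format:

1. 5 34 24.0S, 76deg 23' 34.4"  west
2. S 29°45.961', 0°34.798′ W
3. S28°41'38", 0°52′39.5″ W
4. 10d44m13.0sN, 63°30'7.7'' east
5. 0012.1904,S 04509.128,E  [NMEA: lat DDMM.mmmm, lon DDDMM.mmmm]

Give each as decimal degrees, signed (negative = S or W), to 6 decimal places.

1. -5.573333, -76.392889
2. -29.766017, -0.579967
3. -28.693889, -0.877639
4. 10.736944, 63.502139
5. -0.203173, 45.152133

Point 1:
  φ: 34′ + 24″ = 34.40000′; 5 + 34.40000/60 = 5.5733333
  hemisphere S, so the sign is −
  Longitude: 76° + 23/60 + 34.4/3600 = 76 + 0.383333 + 0.009556 = 76.3928889
  hemisphere W, so the sign is −
Point 2:
  φ: 29 + 45.961/60 = 29.7660167
  hemisphere S, so the sign is −
  Lon: 34.798′ = 0.579967°; total 0.5799667
  hemisphere W, so the sign is −
Point 3:
  φ: 41′ + 38″ = 41.63333′; 28 + 41.63333/60 = 28.6938889
  hemisphere S, so the sign is −
  Longitude: 0 + 52/60 + 39.5/3600 = 0.8776389
  W ⇒ negate
Point 4:
  Lat: 10 + 44/60 + 13/3600 = 10.7369444
  N → positive
  λ: 63 + 30/60 + 7.7/3600 = 63.5021389
  E → positive
Point 5:
  Lat: degrees = first 2 digits = 0, minutes = 12.1904; 0 + 12.1904/60 = 0.2031733
  hemisphere S, so the sign is −
  Lon: split at 3 digits → 045° and 9.128′; 45 + 9.128/60 = 45.1521333
  E → positive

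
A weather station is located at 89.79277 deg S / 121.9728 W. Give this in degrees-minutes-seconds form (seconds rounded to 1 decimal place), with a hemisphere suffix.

89°47′34.0″ S, 121°58′22.1″ W

Latitude: whole degrees 89; 47.56620′ → 47′ and 33.972″
λ: 0.972800 × 60 = 58.36800′ → 58′, remainder × 60 = 22.080″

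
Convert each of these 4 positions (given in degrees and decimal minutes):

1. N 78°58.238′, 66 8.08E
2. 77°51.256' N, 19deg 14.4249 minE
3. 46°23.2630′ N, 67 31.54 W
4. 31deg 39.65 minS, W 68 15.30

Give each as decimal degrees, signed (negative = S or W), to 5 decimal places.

1. 78.97063, 66.13467
2. 77.85427, 19.24042
3. 46.38772, -67.52567
4. -31.66083, -68.25500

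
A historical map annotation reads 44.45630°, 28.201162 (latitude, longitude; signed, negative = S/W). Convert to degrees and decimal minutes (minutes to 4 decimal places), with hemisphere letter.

Latitude: 44° + 0.456300 × 60 = 44° 27.378000′
λ: fractional part 0.201162 → 12.069720 minutes

44° 27.3780′ N, 28° 12.0697′ E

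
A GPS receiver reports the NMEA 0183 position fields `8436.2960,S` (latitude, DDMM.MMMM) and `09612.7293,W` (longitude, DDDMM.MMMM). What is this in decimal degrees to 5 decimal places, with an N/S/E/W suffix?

Lat: split at 2 digits → 84° and 36.296′; 84 + 36.296/60 = 84.604933
Longitude: degrees = first 3 digits = 96, minutes = 12.7293; 96 + 12.7293/60 = 96.212155

84.60493° S, 96.21216° W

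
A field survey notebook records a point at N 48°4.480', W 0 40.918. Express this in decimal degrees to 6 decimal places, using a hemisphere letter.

48.074667° N, 0.681967° W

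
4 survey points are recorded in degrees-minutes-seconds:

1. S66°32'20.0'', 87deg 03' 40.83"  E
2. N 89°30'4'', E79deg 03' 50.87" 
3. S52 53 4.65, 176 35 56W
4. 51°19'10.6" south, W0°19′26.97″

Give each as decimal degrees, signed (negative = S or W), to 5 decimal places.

Point 1:
  φ: 66 + 32/60 + 20/3600 = 66.538889
  S → negative
  λ: 87 + 3/60 + 40.83/3600 = 87.061342
  E ⇒ keep positive
Point 2:
  Lat: 30′ + 4″ = 30.06667′; 89 + 30.06667/60 = 89.501111
  N → positive
  Longitude: 79° + 3/60 + 50.87/3600 = 79 + 0.050000 + 0.014131 = 79.064131
  E ⇒ keep positive
Point 3:
  Latitude: 52° + 53/60 + 4.65/3600 = 52 + 0.883333 + 0.001292 = 52.884625
  S ⇒ negate
  Longitude: 176° + 35/60 + 56/3600 = 176 + 0.583333 + 0.015556 = 176.598889
  hemisphere W, so the sign is −
Point 4:
  Latitude: 51 + 19/60 + 10.6/3600 = 51.319611
  S → negative
  λ: 0 + 19/60 + 26.97/3600 = 0.324158
  W → negative

1. -66.53889, 87.06134
2. 89.50111, 79.06413
3. -52.88463, -176.59889
4. -51.31961, -0.32416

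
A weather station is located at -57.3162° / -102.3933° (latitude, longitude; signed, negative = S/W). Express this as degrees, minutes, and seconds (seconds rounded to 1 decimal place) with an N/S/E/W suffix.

Latitude is negative → S; |value| = 57.316200
Latitude: 0.316200° → 18.97200′; 0.97200 × 60 = 58.320″
Longitude is negative → W; |value| = 102.393300
Longitude: whole degrees 102; 23.59800′ → 23′ and 35.880″

57°18′58.3″ S, 102°23′35.9″ W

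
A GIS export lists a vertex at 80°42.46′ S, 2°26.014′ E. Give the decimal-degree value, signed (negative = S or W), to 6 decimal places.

Lat: 42.46′ = 0.707667°; total 80.7076667
S → negative
Longitude: 26.014′ = 0.433567°; total 2.4335667
E → positive

-80.707667, 2.433567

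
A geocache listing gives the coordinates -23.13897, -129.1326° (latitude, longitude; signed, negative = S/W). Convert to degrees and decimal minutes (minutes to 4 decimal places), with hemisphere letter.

Latitude is negative → S; |value| = 23.138970
φ: minutes = (23.138970 − 23) × 60 = 8.338200
Longitude is negative → W; |value| = 129.132600
Lon: 129° + 0.132600 × 60 = 129° 7.956000′

23° 8.3382′ S, 129° 7.9560′ W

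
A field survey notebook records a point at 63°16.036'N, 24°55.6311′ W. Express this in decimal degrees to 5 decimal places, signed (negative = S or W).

Latitude: 16.036′ = 0.267267°; total 63.267267
N ⇒ keep positive
Longitude: 55.6311′ = 0.927185°; total 24.927185
hemisphere W, so the sign is −

63.26727, -24.92719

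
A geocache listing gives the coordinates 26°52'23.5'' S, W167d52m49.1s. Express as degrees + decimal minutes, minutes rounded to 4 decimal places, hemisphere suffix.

26° 52.3917′ S, 167° 52.8183′ W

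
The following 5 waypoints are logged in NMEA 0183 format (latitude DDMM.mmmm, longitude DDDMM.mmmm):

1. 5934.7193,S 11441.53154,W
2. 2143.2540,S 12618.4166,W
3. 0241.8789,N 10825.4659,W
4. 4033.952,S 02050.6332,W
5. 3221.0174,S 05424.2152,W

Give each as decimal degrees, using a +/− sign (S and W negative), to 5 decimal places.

1. -59.57866, -114.69219
2. -21.72090, -126.30694
3. 2.69798, -108.42443
4. -40.56587, -20.84389
5. -32.35029, -54.40359

Point 1:
  φ: split at 2 digits → 59° and 34.7193′; 59 + 34.7193/60 = 59.578655
  S → negative
  Longitude: degrees = first 3 digits = 114, minutes = 41.53154; 114 + 41.53154/60 = 114.692192
  W → negative
Point 2:
  φ: degrees = first 2 digits = 21, minutes = 43.254; 21 + 43.254/60 = 21.720900
  hemisphere S, so the sign is −
  Longitude: split at 3 digits → 126° and 18.4166′; 126 + 18.4166/60 = 126.306943
  W ⇒ negate
Point 3:
  φ: split at 2 digits → 02° and 41.8789′; 2 + 41.8789/60 = 2.697982
  N → positive
  Longitude: degrees = first 3 digits = 108, minutes = 25.4659; 108 + 25.4659/60 = 108.424432
  W ⇒ negate
Point 4:
  φ: degrees = first 2 digits = 40, minutes = 33.952; 40 + 33.952/60 = 40.565867
  S ⇒ negate
  λ: degrees = first 3 digits = 20, minutes = 50.6332; 20 + 50.6332/60 = 20.843887
  hemisphere W, so the sign is −
Point 5:
  Lat: degrees = first 2 digits = 32, minutes = 21.0174; 32 + 21.0174/60 = 32.350290
  S → negative
  Longitude: split at 3 digits → 054° and 24.2152′; 54 + 24.2152/60 = 54.403587
  W ⇒ negate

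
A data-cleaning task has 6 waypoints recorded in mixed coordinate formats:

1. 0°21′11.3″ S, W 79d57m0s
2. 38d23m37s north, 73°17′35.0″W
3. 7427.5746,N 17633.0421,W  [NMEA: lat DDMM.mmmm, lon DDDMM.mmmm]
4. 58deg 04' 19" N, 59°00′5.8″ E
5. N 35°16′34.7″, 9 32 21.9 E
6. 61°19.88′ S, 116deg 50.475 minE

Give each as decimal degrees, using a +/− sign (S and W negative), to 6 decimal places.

1. -0.353139, -79.950000
2. 38.393611, -73.293056
3. 74.459577, -176.550702
4. 58.071944, 59.001611
5. 35.276306, 9.539417
6. -61.331333, 116.841250

Point 1:
  Lat: 0° + 21/60 + 11.3/3600 = 0 + 0.350000 + 0.003139 = 0.3531389
  hemisphere S, so the sign is −
  Longitude: 57′ + 0″ = 57.00000′; 79 + 57.00000/60 = 79.9500000
  W → negative
Point 2:
  Latitude: 38 + 23/60 + 37/3600 = 38.3936111
  N → positive
  λ: 73° + 17/60 + 35/3600 = 73 + 0.283333 + 0.009722 = 73.2930556
  W ⇒ negate
Point 3:
  φ: degrees = first 2 digits = 74, minutes = 27.5746; 74 + 27.5746/60 = 74.4595767
  N ⇒ keep positive
  Lon: split at 3 digits → 176° and 33.0421′; 176 + 33.0421/60 = 176.5507017
  W ⇒ negate
Point 4:
  φ: 58° + 4/60 + 19/3600 = 58 + 0.066667 + 0.005278 = 58.0719444
  N ⇒ keep positive
  Lon: 0′ + 5.8″ = 0.09667′; 59 + 0.09667/60 = 59.0016111
  E ⇒ keep positive
Point 5:
  Latitude: 35° + 16/60 + 34.7/3600 = 35 + 0.266667 + 0.009639 = 35.2763056
  N ⇒ keep positive
  Longitude: 9 + 32/60 + 21.9/3600 = 9.5394167
  E → positive
Point 6:
  φ: 61 + 19.88/60 = 61.3313333
  S ⇒ negate
  Longitude: 116 + 50.475/60 = 116.8412500
  E ⇒ keep positive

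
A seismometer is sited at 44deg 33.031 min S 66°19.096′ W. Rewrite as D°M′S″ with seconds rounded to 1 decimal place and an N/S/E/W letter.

φ: 33.03100′ → 33′ and 0.03100 × 60 = 1.860″
λ: 19.09600′ → 19′ and 0.09600 × 60 = 5.760″

44°33′1.9″ S, 66°19′5.8″ W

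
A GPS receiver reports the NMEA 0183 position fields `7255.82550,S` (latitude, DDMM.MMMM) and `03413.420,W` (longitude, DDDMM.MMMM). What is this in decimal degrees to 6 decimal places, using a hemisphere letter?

72.930425° S, 34.223667° W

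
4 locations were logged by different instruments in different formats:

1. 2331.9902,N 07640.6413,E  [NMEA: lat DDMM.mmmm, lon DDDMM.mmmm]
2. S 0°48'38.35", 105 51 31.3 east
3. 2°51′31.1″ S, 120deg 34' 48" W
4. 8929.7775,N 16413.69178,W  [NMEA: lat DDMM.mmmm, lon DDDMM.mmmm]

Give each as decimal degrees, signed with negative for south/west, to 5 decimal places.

1. 23.53317, 76.67736
2. -0.81065, 105.85869
3. -2.85864, -120.58000
4. 89.49629, -164.22820

Point 1:
  Lat: degrees = first 2 digits = 23, minutes = 31.9902; 23 + 31.9902/60 = 23.533170
  N → positive
  Lon: split at 3 digits → 076° and 40.6413′; 76 + 40.6413/60 = 76.677355
  E ⇒ keep positive
Point 2:
  φ: 0° + 48/60 + 38.35/3600 = 0 + 0.800000 + 0.010653 = 0.810653
  S ⇒ negate
  Longitude: 105 + 51/60 + 31.3/3600 = 105.858694
  E → positive
Point 3:
  Lat: 51′ + 31.1″ = 51.51833′; 2 + 51.51833/60 = 2.858639
  S → negative
  Longitude: 120° + 34/60 + 48/3600 = 120 + 0.566667 + 0.013333 = 120.580000
  W ⇒ negate
Point 4:
  Latitude: split at 2 digits → 89° and 29.7775′; 89 + 29.7775/60 = 89.496292
  N ⇒ keep positive
  Lon: split at 3 digits → 164° and 13.69178′; 164 + 13.69178/60 = 164.228196
  hemisphere W, so the sign is −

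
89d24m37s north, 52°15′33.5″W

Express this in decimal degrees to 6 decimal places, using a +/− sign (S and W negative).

Latitude: 89° + 24/60 + 37/3600 = 89 + 0.400000 + 0.010278 = 89.4102778
N → positive
λ: 52° + 15/60 + 33.5/3600 = 52 + 0.250000 + 0.009306 = 52.2593056
W ⇒ negate

89.410278, -52.259306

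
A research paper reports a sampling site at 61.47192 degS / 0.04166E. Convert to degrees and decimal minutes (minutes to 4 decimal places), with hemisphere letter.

61° 28.3152′ S, 0° 2.4996′ E

φ: fractional part 0.471920 → 28.315200 minutes
λ: fractional part 0.041660 → 2.499600 minutes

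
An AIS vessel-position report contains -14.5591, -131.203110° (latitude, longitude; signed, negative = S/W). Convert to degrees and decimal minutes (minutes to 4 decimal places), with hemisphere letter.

Latitude is negative → S; |value| = 14.559100
φ: minutes = (14.559100 − 14) × 60 = 33.546000
Longitude is negative → W; |value| = 131.203110
λ: minutes = (131.203110 − 131) × 60 = 12.186600

14° 33.5460′ S, 131° 12.1866′ W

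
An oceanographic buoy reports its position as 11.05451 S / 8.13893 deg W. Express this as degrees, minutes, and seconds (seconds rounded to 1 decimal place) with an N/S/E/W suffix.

φ: 0.054510 × 60 = 3.27060′ → 3′, remainder × 60 = 16.236″
Lon: 0.138930 × 60 = 8.33580′ → 8′, remainder × 60 = 20.148″

11°03′16.2″ S, 8°08′20.1″ W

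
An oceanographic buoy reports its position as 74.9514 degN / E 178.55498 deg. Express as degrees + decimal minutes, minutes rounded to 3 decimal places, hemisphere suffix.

Lat: fractional part 0.951400 → 57.08400 minutes
Lon: minutes = (178.554980 − 178) × 60 = 33.29880

74° 57.084′ N, 178° 33.299′ E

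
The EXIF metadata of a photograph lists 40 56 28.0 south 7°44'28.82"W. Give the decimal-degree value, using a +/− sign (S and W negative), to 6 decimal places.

-40.941111, -7.741339

Latitude: 40 + 56/60 + 28/3600 = 40.9411111
hemisphere S, so the sign is −
Lon: 7° + 44/60 + 28.82/3600 = 7 + 0.733333 + 0.008006 = 7.7413389
W ⇒ negate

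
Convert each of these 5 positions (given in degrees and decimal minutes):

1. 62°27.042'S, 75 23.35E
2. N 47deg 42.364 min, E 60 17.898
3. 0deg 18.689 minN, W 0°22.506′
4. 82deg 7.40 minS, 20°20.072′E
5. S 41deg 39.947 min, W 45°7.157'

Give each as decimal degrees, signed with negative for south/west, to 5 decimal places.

Point 1:
  φ: 62 + 27.042/60 = 62.450700
  S → negative
  Lon: 75 + 23.35/60 = 75.389167
  E → positive
Point 2:
  Lat: 47 + 42.364/60 = 47.706067
  N → positive
  Longitude: 17.898′ = 0.298300°; total 60.298300
  E → positive
Point 3:
  Latitude: 18.689′ = 0.311483°; total 0.311483
  N → positive
  Longitude: 0 + 22.506/60 = 0.375100
  W → negative
Point 4:
  Lat: 82 + 7.4/60 = 82.123333
  S → negative
  Lon: 20 + 20.072/60 = 20.334533
  E → positive
Point 5:
  Lat: 41 + 39.947/60 = 41.665783
  S → negative
  Longitude: 45 + 7.157/60 = 45.119283
  hemisphere W, so the sign is −

1. -62.45070, 75.38917
2. 47.70607, 60.29830
3. 0.31148, -0.37510
4. -82.12333, 20.33453
5. -41.66578, -45.11928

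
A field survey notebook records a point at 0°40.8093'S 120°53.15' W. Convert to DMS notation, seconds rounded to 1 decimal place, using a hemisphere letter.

φ: 40.80930′ → 40′ and 0.80930 × 60 = 48.558″
λ: fractional minutes 0.15000 × 60 = 9.000″

0°40′48.6″ S, 120°53′9.0″ W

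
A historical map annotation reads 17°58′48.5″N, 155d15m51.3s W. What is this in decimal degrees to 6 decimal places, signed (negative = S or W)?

17.980139, -155.264250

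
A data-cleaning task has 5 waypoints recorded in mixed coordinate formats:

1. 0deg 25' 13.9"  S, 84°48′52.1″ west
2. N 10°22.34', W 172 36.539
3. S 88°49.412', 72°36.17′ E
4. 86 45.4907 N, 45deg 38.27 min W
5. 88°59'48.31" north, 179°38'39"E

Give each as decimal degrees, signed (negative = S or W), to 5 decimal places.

1. -0.42053, -84.81447
2. 10.37233, -172.60898
3. -88.82353, 72.60283
4. 86.75818, -45.63783
5. 88.99675, 179.64417

Point 1:
  Lat: 0° + 25/60 + 13.9/3600 = 0 + 0.416667 + 0.003861 = 0.420528
  S → negative
  Longitude: 48′ + 52.1″ = 48.86833′; 84 + 48.86833/60 = 84.814472
  hemisphere W, so the sign is −
Point 2:
  Latitude: 22.34′ = 0.372333°; total 10.372333
  N → positive
  Longitude: 36.539′ = 0.608983°; total 172.608983
  W ⇒ negate
Point 3:
  Latitude: 49.412′ = 0.823533°; total 88.823533
  S → negative
  Longitude: 72 + 36.17/60 = 72.602833
  E ⇒ keep positive
Point 4:
  φ: 45.4907′ = 0.758178°; total 86.758178
  N → positive
  λ: 45 + 38.27/60 = 45.637833
  W ⇒ negate
Point 5:
  Latitude: 88° + 59/60 + 48.31/3600 = 88 + 0.983333 + 0.013419 = 88.996753
  N ⇒ keep positive
  λ: 38′ + 39″ = 38.65000′; 179 + 38.65000/60 = 179.644167
  E ⇒ keep positive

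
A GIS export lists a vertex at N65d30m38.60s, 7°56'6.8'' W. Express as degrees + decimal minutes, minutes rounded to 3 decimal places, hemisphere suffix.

φ: seconds/60 = 0.64333; minutes = 30 + 0.64333 = 30.64333
λ: seconds/60 = 0.11333; minutes = 56 + 0.11333 = 56.11333

65° 30.643′ N, 7° 56.113′ W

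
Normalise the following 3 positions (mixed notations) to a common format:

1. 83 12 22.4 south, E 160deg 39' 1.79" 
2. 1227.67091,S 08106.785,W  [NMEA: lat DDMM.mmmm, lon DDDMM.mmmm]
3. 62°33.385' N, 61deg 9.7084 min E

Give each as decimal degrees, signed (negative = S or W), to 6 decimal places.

1. -83.206222, 160.650497
2. -12.461182, -81.113083
3. 62.556417, 61.161807

Point 1:
  φ: 12′ + 22.4″ = 12.37333′; 83 + 12.37333/60 = 83.2062222
  S ⇒ negate
  Lon: 160° + 39/60 + 1.79/3600 = 160 + 0.650000 + 0.000497 = 160.6504972
  E → positive
Point 2:
  Latitude: split at 2 digits → 12° and 27.67091′; 12 + 27.67091/60 = 12.4611818
  S → negative
  Longitude: split at 3 digits → 081° and 6.785′; 81 + 6.785/60 = 81.1130833
  W → negative
Point 3:
  Latitude: 33.385′ = 0.556417°; total 62.5564167
  N → positive
  Longitude: 61 + 9.7084/60 = 61.1618067
  E ⇒ keep positive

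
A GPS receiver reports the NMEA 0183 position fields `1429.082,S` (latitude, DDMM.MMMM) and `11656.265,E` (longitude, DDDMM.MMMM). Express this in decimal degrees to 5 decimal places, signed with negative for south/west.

-14.48470, 116.93775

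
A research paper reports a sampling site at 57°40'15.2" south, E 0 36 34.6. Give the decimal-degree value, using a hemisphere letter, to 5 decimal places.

57.67089° S, 0.60961° E

Lat: 40′ + 15.2″ = 40.25333′; 57 + 40.25333/60 = 57.670889
Longitude: 36′ + 34.6″ = 36.57667′; 0 + 36.57667/60 = 0.609611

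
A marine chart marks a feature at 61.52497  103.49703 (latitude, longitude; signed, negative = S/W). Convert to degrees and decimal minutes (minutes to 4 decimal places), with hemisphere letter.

61° 31.4982′ N, 103° 29.8218′ E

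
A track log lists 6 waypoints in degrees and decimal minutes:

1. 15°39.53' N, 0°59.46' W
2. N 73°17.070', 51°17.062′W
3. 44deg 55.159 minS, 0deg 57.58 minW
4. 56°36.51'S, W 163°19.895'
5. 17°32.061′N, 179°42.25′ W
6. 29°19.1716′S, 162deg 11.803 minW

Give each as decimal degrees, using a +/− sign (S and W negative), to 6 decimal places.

1. 15.658833, -0.991000
2. 73.284500, -51.284367
3. -44.919317, -0.959667
4. -56.608500, -163.331583
5. 17.534350, -179.704167
6. -29.319527, -162.196717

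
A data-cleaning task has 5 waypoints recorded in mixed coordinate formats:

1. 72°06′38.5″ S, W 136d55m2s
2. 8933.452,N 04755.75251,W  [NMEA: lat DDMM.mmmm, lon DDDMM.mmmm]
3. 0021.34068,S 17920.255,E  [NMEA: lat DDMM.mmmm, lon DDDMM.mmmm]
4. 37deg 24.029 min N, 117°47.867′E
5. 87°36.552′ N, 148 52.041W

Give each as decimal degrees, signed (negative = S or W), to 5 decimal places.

1. -72.11069, -136.91722
2. 89.55753, -47.92921
3. -0.35568, 179.33758
4. 37.40048, 117.79778
5. 87.60920, -148.86735

Point 1:
  Lat: 72 + 6/60 + 38.5/3600 = 72.110694
  hemisphere S, so the sign is −
  Longitude: 136° + 55/60 + 2/3600 = 136 + 0.916667 + 0.000556 = 136.917222
  W ⇒ negate
Point 2:
  Lat: split at 2 digits → 89° and 33.452′; 89 + 33.452/60 = 89.557533
  N ⇒ keep positive
  λ: split at 3 digits → 047° and 55.75251′; 47 + 55.75251/60 = 47.929209
  hemisphere W, so the sign is −
Point 3:
  φ: degrees = first 2 digits = 0, minutes = 21.34068; 0 + 21.34068/60 = 0.355678
  hemisphere S, so the sign is −
  Lon: split at 3 digits → 179° and 20.255′; 179 + 20.255/60 = 179.337583
  E ⇒ keep positive
Point 4:
  Latitude: 37 + 24.029/60 = 37.400483
  N ⇒ keep positive
  λ: 47.867′ = 0.797783°; total 117.797783
  E ⇒ keep positive
Point 5:
  φ: 87 + 36.552/60 = 87.609200
  N ⇒ keep positive
  λ: 148 + 52.041/60 = 148.867350
  W ⇒ negate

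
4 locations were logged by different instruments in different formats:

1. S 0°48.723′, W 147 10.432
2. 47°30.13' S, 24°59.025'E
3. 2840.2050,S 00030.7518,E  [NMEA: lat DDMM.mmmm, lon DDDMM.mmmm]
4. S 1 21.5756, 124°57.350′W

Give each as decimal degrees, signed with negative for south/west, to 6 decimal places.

Point 1:
  Latitude: 48.723′ = 0.812050°; total 0.8120500
  S → negative
  λ: 147 + 10.432/60 = 147.1738667
  W → negative
Point 2:
  φ: 30.13′ = 0.502167°; total 47.5021667
  S → negative
  Lon: 59.025′ = 0.983750°; total 24.9837500
  E → positive
Point 3:
  Lat: split at 2 digits → 28° and 40.205′; 28 + 40.205/60 = 28.6700833
  S → negative
  Lon: degrees = first 3 digits = 0, minutes = 30.7518; 0 + 30.7518/60 = 0.5125300
  E → positive
Point 4:
  Latitude: 21.5756′ = 0.359593°; total 1.3595933
  S → negative
  Longitude: 124 + 57.35/60 = 124.9558333
  hemisphere W, so the sign is −

1. -0.812050, -147.173867
2. -47.502167, 24.983750
3. -28.670083, 0.512530
4. -1.359593, -124.955833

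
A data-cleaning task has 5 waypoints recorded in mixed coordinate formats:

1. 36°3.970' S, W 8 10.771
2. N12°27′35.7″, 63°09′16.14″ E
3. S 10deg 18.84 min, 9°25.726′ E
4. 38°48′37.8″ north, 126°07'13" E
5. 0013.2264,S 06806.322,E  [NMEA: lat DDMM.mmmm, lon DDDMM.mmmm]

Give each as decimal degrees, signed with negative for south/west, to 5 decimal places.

1. -36.06617, -8.17952
2. 12.45992, 63.15448
3. -10.31400, 9.42877
4. 38.81050, 126.12028
5. -0.22044, 68.10537

Point 1:
  Latitude: 3.97′ = 0.066167°; total 36.066167
  hemisphere S, so the sign is −
  Lon: 8 + 10.771/60 = 8.179517
  W → negative
Point 2:
  Lat: 12 + 27/60 + 35.7/3600 = 12.459917
  N ⇒ keep positive
  Lon: 63° + 9/60 + 16.14/3600 = 63 + 0.150000 + 0.004483 = 63.154483
  E ⇒ keep positive
Point 3:
  φ: 10 + 18.84/60 = 10.314000
  S → negative
  λ: 9 + 25.726/60 = 9.428767
  E ⇒ keep positive
Point 4:
  Latitude: 38 + 48/60 + 37.8/3600 = 38.810500
  N ⇒ keep positive
  λ: 7′ + 13″ = 7.21667′; 126 + 7.21667/60 = 126.120278
  E ⇒ keep positive
Point 5:
  Latitude: split at 2 digits → 00° and 13.2264′; 0 + 13.2264/60 = 0.220440
  S → negative
  Longitude: degrees = first 3 digits = 68, minutes = 6.322; 68 + 6.322/60 = 68.105367
  E ⇒ keep positive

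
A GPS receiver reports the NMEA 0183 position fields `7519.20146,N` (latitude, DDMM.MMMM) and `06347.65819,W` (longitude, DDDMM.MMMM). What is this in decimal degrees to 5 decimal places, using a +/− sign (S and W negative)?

75.32002, -63.79430

Latitude: degrees = first 2 digits = 75, minutes = 19.20146; 75 + 19.20146/60 = 75.320024
N ⇒ keep positive
λ: degrees = first 3 digits = 63, minutes = 47.65819; 63 + 47.65819/60 = 63.794303
W → negative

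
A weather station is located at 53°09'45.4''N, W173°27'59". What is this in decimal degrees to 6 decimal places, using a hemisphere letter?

53.162611° N, 173.466389° W

φ: 9′ + 45.4″ = 9.75667′; 53 + 9.75667/60 = 53.1626111
Lon: 173 + 27/60 + 59/3600 = 173.4663889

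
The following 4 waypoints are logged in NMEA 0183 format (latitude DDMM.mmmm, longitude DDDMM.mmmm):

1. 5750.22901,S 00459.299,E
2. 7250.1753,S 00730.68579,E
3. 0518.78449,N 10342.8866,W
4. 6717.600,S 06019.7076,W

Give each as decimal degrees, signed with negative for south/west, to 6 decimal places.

1. -57.837150, 4.988317
2. -72.836255, 7.511430
3. 5.313075, -103.714777
4. -67.293333, -60.328460

Point 1:
  Lat: degrees = first 2 digits = 57, minutes = 50.22901; 57 + 50.22901/60 = 57.8371502
  hemisphere S, so the sign is −
  Longitude: degrees = first 3 digits = 4, minutes = 59.299; 4 + 59.299/60 = 4.9883167
  E → positive
Point 2:
  φ: degrees = first 2 digits = 72, minutes = 50.1753; 72 + 50.1753/60 = 72.8362550
  S → negative
  Longitude: degrees = first 3 digits = 7, minutes = 30.68579; 7 + 30.68579/60 = 7.5114298
  E → positive
Point 3:
  Lat: split at 2 digits → 05° and 18.78449′; 5 + 18.78449/60 = 5.3130748
  N ⇒ keep positive
  λ: split at 3 digits → 103° and 42.8866′; 103 + 42.8866/60 = 103.7147767
  hemisphere W, so the sign is −
Point 4:
  Latitude: split at 2 digits → 67° and 17.6′; 67 + 17.6/60 = 67.2933333
  S → negative
  Longitude: split at 3 digits → 060° and 19.7076′; 60 + 19.7076/60 = 60.3284600
  hemisphere W, so the sign is −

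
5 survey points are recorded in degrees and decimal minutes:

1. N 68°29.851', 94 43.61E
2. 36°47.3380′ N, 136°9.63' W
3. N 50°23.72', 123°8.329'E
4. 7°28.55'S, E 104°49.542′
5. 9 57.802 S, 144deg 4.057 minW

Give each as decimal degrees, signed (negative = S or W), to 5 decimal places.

Point 1:
  Latitude: 68 + 29.851/60 = 68.497517
  N → positive
  Lon: 43.61′ = 0.726833°; total 94.726833
  E ⇒ keep positive
Point 2:
  φ: 36 + 47.338/60 = 36.788967
  N → positive
  Lon: 136 + 9.63/60 = 136.160500
  W ⇒ negate
Point 3:
  Lat: 23.72′ = 0.395333°; total 50.395333
  N → positive
  Longitude: 123 + 8.329/60 = 123.138817
  E ⇒ keep positive
Point 4:
  Lat: 7 + 28.55/60 = 7.475833
  S ⇒ negate
  Longitude: 49.542′ = 0.825700°; total 104.825700
  E ⇒ keep positive
Point 5:
  Lat: 57.802′ = 0.963367°; total 9.963367
  S → negative
  Longitude: 4.057′ = 0.067617°; total 144.067617
  hemisphere W, so the sign is −

1. 68.49752, 94.72683
2. 36.78897, -136.16050
3. 50.39533, 123.13882
4. -7.47583, 104.82570
5. -9.96337, -144.06762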